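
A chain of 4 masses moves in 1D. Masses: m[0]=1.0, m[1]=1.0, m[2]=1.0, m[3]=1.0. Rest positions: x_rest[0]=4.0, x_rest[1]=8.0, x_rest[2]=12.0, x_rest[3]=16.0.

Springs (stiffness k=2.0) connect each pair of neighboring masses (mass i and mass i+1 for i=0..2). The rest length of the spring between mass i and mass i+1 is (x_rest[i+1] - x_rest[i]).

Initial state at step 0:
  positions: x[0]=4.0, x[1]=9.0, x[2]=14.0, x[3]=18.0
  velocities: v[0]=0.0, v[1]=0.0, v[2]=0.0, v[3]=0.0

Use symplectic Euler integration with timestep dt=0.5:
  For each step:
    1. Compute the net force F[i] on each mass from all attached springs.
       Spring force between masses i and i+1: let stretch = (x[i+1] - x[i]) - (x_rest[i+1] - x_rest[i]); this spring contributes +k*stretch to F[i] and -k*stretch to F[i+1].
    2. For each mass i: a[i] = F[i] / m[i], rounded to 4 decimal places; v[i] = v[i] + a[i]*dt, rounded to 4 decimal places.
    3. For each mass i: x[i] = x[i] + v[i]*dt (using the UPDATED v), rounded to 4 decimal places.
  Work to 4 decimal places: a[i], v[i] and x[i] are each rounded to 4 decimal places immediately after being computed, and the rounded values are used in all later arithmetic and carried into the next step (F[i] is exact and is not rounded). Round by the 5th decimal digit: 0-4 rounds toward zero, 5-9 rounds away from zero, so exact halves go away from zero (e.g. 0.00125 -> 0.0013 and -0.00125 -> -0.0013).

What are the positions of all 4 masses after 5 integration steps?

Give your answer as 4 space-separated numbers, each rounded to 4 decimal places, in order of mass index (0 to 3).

Step 0: x=[4.0000 9.0000 14.0000 18.0000] v=[0.0000 0.0000 0.0000 0.0000]
Step 1: x=[4.5000 9.0000 13.5000 18.0000] v=[1.0000 0.0000 -1.0000 0.0000]
Step 2: x=[5.2500 9.0000 13.0000 17.7500] v=[1.5000 0.0000 -1.0000 -0.5000]
Step 3: x=[5.8750 9.1250 12.8750 17.1250] v=[1.2500 0.2500 -0.2500 -1.2500]
Step 4: x=[6.1250 9.5000 13.0000 16.3750] v=[0.5000 0.7500 0.2500 -1.5000]
Step 5: x=[6.0625 9.9375 13.0625 15.9375] v=[-0.1250 0.8750 0.1250 -0.8750]

Answer: 6.0625 9.9375 13.0625 15.9375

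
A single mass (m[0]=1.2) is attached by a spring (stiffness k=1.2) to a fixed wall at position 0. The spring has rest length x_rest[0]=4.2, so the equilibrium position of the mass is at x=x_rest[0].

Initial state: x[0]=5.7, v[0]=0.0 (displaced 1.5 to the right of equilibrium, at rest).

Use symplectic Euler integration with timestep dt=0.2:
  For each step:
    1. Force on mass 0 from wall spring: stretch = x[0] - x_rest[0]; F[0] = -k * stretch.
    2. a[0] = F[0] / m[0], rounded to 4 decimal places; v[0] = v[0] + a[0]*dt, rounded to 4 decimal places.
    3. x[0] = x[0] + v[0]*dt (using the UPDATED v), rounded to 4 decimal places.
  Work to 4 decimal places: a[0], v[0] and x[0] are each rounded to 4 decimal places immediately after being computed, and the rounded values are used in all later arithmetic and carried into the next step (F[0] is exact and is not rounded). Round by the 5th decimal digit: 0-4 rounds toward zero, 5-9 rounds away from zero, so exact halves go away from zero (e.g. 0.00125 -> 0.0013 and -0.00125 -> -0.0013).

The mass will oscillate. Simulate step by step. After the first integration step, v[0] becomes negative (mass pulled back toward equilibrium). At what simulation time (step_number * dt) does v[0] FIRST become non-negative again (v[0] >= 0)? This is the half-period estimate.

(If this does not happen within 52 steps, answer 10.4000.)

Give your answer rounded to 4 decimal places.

Step 0: x=[5.7000] v=[0.0000]
Step 1: x=[5.6400] v=[-0.3000]
Step 2: x=[5.5224] v=[-0.5880]
Step 3: x=[5.3519] v=[-0.8525]
Step 4: x=[5.1353] v=[-1.0829]
Step 5: x=[4.8813] v=[-1.2700]
Step 6: x=[4.6000] v=[-1.4063]
Step 7: x=[4.3027] v=[-1.4863]
Step 8: x=[4.0013] v=[-1.5068]
Step 9: x=[3.7079] v=[-1.4671]
Step 10: x=[3.4342] v=[-1.3687]
Step 11: x=[3.1911] v=[-1.2155]
Step 12: x=[2.9884] v=[-1.0137]
Step 13: x=[2.8341] v=[-0.7714]
Step 14: x=[2.7345] v=[-0.4982]
Step 15: x=[2.6935] v=[-0.2051]
Step 16: x=[2.7127] v=[0.0962]
First v>=0 after going negative at step 16, time=3.2000

Answer: 3.2000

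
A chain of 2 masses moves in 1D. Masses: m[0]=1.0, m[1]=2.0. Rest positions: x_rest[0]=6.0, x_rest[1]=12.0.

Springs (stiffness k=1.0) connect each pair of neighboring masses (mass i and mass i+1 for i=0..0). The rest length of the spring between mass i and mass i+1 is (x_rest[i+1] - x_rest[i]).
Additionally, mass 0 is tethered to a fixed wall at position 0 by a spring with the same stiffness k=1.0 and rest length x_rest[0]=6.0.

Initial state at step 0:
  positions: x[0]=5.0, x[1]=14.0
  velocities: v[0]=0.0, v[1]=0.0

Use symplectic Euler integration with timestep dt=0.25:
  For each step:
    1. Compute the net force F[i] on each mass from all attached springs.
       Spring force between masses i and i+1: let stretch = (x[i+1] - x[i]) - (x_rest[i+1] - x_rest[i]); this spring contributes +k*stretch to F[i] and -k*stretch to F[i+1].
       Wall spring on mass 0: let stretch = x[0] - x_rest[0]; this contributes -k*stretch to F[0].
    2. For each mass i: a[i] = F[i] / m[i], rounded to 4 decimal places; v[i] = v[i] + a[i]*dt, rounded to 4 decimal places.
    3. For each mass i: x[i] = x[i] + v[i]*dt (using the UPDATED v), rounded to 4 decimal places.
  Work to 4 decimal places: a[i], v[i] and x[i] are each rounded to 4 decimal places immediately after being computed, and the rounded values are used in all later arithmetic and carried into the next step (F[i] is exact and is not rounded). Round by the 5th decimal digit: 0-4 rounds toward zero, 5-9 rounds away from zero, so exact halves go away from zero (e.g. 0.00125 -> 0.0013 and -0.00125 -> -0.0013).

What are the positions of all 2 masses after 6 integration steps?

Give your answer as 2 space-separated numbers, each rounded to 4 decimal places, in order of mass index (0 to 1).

Step 0: x=[5.0000 14.0000] v=[0.0000 0.0000]
Step 1: x=[5.2500 13.9063] v=[1.0000 -0.3750]
Step 2: x=[5.7129 13.7295] v=[1.8516 -0.7071]
Step 3: x=[6.3198 13.4897] v=[2.4275 -0.9592]
Step 4: x=[6.9798 13.2133] v=[2.6400 -1.1055]
Step 5: x=[7.5932 12.9296] v=[2.4534 -1.1347]
Step 6: x=[8.0655 12.6667] v=[1.8892 -1.0518]

Answer: 8.0655 12.6667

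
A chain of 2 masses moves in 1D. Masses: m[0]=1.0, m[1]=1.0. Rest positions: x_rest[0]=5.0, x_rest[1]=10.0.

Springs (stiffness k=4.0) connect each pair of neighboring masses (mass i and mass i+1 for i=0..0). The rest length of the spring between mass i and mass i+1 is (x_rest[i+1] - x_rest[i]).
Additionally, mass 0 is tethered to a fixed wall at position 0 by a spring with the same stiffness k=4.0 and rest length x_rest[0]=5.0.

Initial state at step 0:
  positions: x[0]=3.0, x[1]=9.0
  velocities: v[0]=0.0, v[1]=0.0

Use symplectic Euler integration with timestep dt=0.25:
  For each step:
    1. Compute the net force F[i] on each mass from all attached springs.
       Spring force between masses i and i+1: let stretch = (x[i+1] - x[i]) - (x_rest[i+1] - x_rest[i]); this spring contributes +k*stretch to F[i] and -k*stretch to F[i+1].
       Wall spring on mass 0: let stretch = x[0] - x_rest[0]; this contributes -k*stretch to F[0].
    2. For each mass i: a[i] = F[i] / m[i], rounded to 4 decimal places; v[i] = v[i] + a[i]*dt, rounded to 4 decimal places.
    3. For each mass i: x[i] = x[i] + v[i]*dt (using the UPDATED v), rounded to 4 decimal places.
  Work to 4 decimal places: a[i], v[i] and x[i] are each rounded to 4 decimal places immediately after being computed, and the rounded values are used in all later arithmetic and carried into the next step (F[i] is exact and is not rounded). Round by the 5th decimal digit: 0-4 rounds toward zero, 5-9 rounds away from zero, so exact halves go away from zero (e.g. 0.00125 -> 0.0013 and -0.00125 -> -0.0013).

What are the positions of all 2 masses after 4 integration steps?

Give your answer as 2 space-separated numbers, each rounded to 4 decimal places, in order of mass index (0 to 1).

Step 0: x=[3.0000 9.0000] v=[0.0000 0.0000]
Step 1: x=[3.7500 8.7500] v=[3.0000 -1.0000]
Step 2: x=[4.8125 8.5000] v=[4.2500 -1.0000]
Step 3: x=[5.5938 8.5781] v=[3.1250 0.3125]
Step 4: x=[5.7227 9.1602] v=[0.5155 2.3282]

Answer: 5.7227 9.1602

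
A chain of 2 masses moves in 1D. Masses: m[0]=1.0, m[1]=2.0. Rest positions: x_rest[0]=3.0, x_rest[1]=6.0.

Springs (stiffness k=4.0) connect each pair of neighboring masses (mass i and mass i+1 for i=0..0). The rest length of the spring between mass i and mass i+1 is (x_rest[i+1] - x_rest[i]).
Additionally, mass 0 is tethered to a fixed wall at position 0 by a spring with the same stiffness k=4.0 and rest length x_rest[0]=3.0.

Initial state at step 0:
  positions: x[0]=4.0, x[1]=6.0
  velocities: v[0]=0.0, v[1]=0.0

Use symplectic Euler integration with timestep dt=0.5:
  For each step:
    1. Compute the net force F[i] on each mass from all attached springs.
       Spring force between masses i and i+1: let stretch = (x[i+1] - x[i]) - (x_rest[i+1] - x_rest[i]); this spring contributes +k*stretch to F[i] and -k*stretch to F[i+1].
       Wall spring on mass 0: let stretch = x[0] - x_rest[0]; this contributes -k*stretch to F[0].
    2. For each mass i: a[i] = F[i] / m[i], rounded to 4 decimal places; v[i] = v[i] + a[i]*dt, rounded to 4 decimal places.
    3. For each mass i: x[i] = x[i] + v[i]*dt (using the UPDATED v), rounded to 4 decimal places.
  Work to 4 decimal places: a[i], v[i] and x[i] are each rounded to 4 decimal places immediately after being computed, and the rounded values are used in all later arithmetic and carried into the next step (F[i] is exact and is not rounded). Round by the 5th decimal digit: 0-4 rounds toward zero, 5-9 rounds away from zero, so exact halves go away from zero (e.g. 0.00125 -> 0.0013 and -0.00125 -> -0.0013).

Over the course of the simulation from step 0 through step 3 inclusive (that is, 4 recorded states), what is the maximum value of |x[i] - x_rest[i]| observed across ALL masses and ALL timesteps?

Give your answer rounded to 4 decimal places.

Answer: 1.2500

Derivation:
Step 0: x=[4.0000 6.0000] v=[0.0000 0.0000]
Step 1: x=[2.0000 6.5000] v=[-4.0000 1.0000]
Step 2: x=[2.5000 6.2500] v=[1.0000 -0.5000]
Step 3: x=[4.2500 5.6250] v=[3.5000 -1.2500]
Max displacement = 1.2500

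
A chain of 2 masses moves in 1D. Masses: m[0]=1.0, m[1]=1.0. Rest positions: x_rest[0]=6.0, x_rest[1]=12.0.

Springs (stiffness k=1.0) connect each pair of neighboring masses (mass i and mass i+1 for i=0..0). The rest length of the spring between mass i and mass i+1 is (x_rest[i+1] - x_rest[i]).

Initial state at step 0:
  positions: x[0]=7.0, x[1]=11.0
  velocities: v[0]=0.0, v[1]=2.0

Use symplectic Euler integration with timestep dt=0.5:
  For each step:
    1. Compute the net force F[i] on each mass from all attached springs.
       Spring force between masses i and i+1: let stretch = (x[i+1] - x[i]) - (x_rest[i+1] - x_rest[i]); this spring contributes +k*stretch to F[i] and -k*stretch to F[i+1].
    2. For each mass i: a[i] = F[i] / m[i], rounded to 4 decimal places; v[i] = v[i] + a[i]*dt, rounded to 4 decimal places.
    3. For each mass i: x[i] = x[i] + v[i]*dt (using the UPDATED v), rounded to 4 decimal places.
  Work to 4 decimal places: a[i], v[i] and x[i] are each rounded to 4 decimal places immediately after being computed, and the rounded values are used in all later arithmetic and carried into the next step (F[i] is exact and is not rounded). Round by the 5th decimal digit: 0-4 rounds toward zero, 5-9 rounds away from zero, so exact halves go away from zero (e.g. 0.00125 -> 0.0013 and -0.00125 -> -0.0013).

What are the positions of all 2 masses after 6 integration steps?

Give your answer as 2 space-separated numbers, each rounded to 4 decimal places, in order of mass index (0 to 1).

Step 0: x=[7.0000 11.0000] v=[0.0000 2.0000]
Step 1: x=[6.5000 12.5000] v=[-1.0000 3.0000]
Step 2: x=[6.0000 14.0000] v=[-1.0000 3.0000]
Step 3: x=[6.0000 15.0000] v=[0.0000 2.0000]
Step 4: x=[6.7500 15.2500] v=[1.5000 0.5000]
Step 5: x=[8.1250 14.8750] v=[2.7500 -0.7500]
Step 6: x=[9.6875 14.3125] v=[3.1250 -1.1250]

Answer: 9.6875 14.3125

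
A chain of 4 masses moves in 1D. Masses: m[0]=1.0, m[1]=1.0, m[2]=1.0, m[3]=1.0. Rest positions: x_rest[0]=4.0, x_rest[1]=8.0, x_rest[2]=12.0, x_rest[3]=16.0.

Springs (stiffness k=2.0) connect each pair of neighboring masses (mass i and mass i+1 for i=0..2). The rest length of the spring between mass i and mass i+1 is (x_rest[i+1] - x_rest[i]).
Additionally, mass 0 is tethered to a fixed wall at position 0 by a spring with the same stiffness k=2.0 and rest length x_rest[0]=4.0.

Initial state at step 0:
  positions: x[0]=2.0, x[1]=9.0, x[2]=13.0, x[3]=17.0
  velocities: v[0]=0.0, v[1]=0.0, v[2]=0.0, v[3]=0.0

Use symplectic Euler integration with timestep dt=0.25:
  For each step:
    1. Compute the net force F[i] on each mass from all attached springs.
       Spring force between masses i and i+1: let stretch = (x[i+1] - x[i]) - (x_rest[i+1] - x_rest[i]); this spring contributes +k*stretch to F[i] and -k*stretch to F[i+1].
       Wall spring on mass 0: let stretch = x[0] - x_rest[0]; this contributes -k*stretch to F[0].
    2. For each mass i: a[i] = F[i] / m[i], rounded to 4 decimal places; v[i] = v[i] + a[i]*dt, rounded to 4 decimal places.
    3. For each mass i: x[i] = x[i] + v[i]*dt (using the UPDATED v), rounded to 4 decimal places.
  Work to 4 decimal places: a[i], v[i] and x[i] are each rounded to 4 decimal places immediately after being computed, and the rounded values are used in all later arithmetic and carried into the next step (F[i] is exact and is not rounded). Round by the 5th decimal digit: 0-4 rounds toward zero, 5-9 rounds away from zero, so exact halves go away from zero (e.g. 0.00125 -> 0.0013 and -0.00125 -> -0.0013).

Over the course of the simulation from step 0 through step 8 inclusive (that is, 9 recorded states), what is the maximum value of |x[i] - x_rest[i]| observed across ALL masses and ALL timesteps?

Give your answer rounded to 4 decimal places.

Answer: 2.0538

Derivation:
Step 0: x=[2.0000 9.0000 13.0000 17.0000] v=[0.0000 0.0000 0.0000 0.0000]
Step 1: x=[2.6250 8.6250 13.0000 17.0000] v=[2.5000 -1.5000 0.0000 0.0000]
Step 2: x=[3.6719 8.0469 12.9531 17.0000] v=[4.1875 -2.3125 -0.1875 0.0000]
Step 3: x=[4.8067 7.5352 12.7988 16.9941] v=[4.5391 -2.0469 -0.6172 -0.0235]
Step 4: x=[5.6817 7.3404 12.5110 16.9638] v=[3.5000 -0.7794 -1.1514 -0.1212]
Step 5: x=[6.0538 7.5846 12.1334 16.8769] v=[1.4885 0.9766 -1.5103 -0.3476]
Step 6: x=[5.8606 8.2060 11.7802 16.6971] v=[-0.7730 2.4856 -1.4130 -0.7194]
Step 7: x=[5.2280 8.9810 11.5948 16.4026] v=[-2.5306 3.1000 -0.7417 -1.1779]
Step 8: x=[4.4110 9.6136 11.6836 16.0072] v=[-3.2681 2.5304 0.3553 -1.5818]
Max displacement = 2.0538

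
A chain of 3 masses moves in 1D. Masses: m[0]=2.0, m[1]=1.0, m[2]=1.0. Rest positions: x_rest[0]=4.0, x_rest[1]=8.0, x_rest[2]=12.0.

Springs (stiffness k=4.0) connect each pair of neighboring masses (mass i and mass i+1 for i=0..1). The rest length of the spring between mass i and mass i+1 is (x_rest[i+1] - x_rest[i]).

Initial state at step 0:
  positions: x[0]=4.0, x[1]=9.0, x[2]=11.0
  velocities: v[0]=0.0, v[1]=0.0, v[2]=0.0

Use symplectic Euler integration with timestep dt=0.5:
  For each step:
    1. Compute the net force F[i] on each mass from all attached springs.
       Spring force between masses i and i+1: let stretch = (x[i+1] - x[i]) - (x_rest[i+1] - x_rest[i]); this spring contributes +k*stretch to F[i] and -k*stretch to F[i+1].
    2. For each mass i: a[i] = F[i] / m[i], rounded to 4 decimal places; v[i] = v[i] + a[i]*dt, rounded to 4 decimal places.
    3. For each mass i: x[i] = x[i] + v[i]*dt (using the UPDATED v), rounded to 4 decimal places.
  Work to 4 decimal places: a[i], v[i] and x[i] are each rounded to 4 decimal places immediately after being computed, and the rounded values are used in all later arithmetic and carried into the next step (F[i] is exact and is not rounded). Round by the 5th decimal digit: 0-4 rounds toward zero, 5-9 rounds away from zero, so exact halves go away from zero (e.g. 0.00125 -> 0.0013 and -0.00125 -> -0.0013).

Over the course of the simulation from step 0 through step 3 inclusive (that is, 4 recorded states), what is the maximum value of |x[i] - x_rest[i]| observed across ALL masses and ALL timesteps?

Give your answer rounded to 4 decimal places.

Step 0: x=[4.0000 9.0000 11.0000] v=[0.0000 0.0000 0.0000]
Step 1: x=[4.5000 6.0000 13.0000] v=[1.0000 -6.0000 4.0000]
Step 2: x=[3.7500 8.5000 12.0000] v=[-1.5000 5.0000 -2.0000]
Step 3: x=[3.3750 9.7500 11.5000] v=[-0.7500 2.5000 -1.0000]
Max displacement = 2.0000

Answer: 2.0000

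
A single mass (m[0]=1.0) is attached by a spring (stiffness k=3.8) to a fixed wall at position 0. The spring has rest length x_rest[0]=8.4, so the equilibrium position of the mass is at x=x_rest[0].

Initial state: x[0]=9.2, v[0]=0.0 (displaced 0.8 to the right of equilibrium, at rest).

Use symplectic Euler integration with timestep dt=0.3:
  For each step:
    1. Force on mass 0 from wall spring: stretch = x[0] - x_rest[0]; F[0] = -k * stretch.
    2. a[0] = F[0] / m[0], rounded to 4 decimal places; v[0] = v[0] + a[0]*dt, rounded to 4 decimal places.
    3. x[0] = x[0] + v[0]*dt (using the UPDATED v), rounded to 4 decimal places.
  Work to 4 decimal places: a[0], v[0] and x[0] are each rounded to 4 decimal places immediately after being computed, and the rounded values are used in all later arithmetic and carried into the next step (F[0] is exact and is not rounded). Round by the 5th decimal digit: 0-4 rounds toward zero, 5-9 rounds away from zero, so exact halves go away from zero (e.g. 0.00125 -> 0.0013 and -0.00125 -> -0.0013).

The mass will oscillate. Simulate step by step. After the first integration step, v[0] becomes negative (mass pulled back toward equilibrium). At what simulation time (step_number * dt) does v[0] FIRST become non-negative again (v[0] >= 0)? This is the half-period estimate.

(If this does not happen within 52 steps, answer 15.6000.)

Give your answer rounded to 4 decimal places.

Step 0: x=[9.2000] v=[0.0000]
Step 1: x=[8.9264] v=[-0.9120]
Step 2: x=[8.4728] v=[-1.5121]
Step 3: x=[7.9943] v=[-1.5951]
Step 4: x=[7.6545] v=[-1.1326]
Step 5: x=[7.5697] v=[-0.2827]
Step 6: x=[7.7688] v=[0.6638]
First v>=0 after going negative at step 6, time=1.8000

Answer: 1.8000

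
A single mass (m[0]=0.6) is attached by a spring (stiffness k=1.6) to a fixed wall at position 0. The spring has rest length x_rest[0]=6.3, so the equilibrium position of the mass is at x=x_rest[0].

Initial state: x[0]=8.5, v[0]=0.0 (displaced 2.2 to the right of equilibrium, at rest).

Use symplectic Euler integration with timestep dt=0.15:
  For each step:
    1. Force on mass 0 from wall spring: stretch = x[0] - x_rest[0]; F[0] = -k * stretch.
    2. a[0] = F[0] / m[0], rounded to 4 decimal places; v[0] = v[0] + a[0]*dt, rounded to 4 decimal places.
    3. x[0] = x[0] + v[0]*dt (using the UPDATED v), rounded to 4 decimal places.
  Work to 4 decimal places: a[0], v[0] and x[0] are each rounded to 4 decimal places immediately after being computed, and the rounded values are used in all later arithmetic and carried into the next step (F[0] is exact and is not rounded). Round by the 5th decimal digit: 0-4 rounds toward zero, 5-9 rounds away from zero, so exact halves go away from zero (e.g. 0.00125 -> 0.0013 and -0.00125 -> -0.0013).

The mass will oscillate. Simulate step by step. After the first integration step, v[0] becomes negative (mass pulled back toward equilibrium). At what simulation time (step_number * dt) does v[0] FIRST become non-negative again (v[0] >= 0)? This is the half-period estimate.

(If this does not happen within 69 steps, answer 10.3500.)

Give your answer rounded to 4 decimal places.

Answer: 1.9500

Derivation:
Step 0: x=[8.5000] v=[0.0000]
Step 1: x=[8.3680] v=[-0.8800]
Step 2: x=[8.1119] v=[-1.7072]
Step 3: x=[7.7471] v=[-2.4320]
Step 4: x=[7.2955] v=[-3.0108]
Step 5: x=[6.7842] v=[-3.4090]
Step 6: x=[6.2438] v=[-3.6027]
Step 7: x=[5.7068] v=[-3.5802]
Step 8: x=[5.2054] v=[-3.3429]
Step 9: x=[4.7696] v=[-2.9051]
Step 10: x=[4.4257] v=[-2.2929]
Step 11: x=[4.1942] v=[-1.5432]
Step 12: x=[4.0891] v=[-0.7009]
Step 13: x=[4.1166] v=[0.1835]
First v>=0 after going negative at step 13, time=1.9500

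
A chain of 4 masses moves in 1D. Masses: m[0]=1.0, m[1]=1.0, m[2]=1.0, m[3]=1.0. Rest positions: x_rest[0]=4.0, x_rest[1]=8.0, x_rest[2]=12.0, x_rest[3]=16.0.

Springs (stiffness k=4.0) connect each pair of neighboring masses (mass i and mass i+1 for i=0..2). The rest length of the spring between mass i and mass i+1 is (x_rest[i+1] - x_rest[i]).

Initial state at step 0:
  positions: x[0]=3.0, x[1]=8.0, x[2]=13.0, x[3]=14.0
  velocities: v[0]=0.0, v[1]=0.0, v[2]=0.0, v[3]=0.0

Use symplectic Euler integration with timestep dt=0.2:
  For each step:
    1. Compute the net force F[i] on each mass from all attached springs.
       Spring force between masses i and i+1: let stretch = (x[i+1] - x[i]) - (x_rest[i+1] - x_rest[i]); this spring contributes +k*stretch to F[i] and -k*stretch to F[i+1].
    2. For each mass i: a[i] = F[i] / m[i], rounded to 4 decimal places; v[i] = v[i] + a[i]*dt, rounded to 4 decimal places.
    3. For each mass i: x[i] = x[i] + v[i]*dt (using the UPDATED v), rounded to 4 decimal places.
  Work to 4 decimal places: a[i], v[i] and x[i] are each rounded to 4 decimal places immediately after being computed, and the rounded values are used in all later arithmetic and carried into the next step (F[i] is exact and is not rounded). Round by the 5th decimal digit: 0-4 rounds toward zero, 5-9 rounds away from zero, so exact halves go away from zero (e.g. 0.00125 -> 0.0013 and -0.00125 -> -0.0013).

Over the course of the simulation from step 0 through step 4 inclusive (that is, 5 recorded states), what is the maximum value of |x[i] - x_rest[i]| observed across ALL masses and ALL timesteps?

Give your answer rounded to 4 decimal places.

Step 0: x=[3.0000 8.0000 13.0000 14.0000] v=[0.0000 0.0000 0.0000 0.0000]
Step 1: x=[3.1600 8.0000 12.3600 14.4800] v=[0.8000 0.0000 -3.2000 2.4000]
Step 2: x=[3.4544 7.9232 11.3616 15.2608] v=[1.4720 -0.3840 -4.9920 3.9040]
Step 3: x=[3.8238 7.6815 10.4369 16.0577] v=[1.8470 -1.2083 -4.6234 3.9846]
Step 4: x=[4.1704 7.2635 9.9707 16.5953] v=[1.7332 -2.0901 -2.3311 2.6880]
Max displacement = 2.0293

Answer: 2.0293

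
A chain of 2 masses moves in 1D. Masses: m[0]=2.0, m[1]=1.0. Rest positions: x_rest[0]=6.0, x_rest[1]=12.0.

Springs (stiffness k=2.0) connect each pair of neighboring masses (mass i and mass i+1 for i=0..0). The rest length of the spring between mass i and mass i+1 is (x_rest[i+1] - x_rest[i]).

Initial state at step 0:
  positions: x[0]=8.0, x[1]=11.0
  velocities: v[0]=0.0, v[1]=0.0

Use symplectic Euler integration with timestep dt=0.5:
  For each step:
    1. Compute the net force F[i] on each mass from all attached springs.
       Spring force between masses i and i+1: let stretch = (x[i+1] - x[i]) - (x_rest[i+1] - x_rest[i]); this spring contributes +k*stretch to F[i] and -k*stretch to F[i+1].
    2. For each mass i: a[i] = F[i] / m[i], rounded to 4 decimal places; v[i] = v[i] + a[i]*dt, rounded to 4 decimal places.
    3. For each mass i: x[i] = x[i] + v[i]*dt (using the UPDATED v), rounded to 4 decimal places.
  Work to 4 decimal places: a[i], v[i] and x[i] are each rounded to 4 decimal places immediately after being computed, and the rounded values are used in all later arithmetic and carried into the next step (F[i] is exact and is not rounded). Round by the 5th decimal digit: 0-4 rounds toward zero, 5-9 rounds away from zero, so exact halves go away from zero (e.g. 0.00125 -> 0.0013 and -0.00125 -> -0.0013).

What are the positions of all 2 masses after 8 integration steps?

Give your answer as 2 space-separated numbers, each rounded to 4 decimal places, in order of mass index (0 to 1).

Answer: 7.2648 12.4709

Derivation:
Step 0: x=[8.0000 11.0000] v=[0.0000 0.0000]
Step 1: x=[7.2500 12.5000] v=[-1.5000 3.0000]
Step 2: x=[6.3125 14.3750] v=[-1.8750 3.7500]
Step 3: x=[5.8906 15.2188] v=[-0.8438 1.6875]
Step 4: x=[6.3008 14.3985] v=[0.8203 -1.6407]
Step 5: x=[7.2354 12.5293] v=[1.8692 -3.7384]
Step 6: x=[7.9935 11.0132] v=[1.5162 -3.0323]
Step 7: x=[8.0066 10.9872] v=[0.0261 -0.0520]
Step 8: x=[7.2648 12.4709] v=[-1.4836 2.9674]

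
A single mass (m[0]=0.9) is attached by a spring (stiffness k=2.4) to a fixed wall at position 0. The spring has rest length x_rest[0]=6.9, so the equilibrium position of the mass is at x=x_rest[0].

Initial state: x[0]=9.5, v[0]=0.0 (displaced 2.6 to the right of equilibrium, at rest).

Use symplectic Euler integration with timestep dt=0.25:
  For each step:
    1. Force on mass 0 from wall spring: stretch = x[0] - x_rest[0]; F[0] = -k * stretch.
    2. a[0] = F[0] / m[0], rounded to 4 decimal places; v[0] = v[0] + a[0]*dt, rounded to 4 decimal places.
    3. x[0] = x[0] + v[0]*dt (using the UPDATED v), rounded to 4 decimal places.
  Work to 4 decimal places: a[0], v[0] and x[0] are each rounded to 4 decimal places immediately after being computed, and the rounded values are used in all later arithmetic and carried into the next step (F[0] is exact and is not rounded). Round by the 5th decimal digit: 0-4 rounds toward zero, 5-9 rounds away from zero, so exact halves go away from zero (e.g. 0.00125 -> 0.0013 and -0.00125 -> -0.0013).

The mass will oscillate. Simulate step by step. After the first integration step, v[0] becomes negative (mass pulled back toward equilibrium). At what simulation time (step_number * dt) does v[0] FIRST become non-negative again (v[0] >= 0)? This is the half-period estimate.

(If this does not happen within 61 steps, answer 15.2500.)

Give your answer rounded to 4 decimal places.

Step 0: x=[9.5000] v=[0.0000]
Step 1: x=[9.0667] v=[-1.7333]
Step 2: x=[8.2723] v=[-3.1778]
Step 3: x=[7.2491] v=[-4.0927]
Step 4: x=[6.1678] v=[-4.3254]
Step 5: x=[5.2085] v=[-3.8373]
Step 6: x=[4.5311] v=[-2.7096]
Step 7: x=[4.2485] v=[-1.1303]
Step 8: x=[4.4079] v=[0.6374]
First v>=0 after going negative at step 8, time=2.0000

Answer: 2.0000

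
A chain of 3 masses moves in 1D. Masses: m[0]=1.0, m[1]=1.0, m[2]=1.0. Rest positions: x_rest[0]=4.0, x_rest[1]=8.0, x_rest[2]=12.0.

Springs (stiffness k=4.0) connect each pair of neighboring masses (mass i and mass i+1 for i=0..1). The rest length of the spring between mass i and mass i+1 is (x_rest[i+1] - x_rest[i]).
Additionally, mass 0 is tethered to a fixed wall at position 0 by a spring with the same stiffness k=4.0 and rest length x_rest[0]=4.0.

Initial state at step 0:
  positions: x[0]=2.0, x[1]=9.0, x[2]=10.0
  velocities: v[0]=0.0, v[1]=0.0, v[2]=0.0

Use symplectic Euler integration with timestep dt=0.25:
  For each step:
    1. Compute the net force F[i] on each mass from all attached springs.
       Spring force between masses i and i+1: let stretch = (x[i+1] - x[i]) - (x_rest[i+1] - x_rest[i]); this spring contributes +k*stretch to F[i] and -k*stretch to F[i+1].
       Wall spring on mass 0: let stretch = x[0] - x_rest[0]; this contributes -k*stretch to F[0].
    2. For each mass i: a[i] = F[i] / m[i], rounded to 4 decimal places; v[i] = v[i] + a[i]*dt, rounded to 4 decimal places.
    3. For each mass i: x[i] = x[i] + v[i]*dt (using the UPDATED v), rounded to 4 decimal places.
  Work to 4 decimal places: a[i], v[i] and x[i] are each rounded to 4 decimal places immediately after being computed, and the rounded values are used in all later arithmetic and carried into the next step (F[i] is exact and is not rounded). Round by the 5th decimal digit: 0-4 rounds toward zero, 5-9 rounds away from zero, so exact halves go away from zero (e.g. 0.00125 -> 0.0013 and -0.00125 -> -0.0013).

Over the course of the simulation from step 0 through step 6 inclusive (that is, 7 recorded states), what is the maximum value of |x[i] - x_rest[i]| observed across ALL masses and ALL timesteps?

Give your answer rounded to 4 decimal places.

Answer: 2.7656

Derivation:
Step 0: x=[2.0000 9.0000 10.0000] v=[0.0000 0.0000 0.0000]
Step 1: x=[3.2500 7.5000 10.7500] v=[5.0000 -6.0000 3.0000]
Step 2: x=[4.7500 5.7500 11.6875] v=[6.0000 -7.0000 3.7500]
Step 3: x=[5.3125 5.2344 12.1406] v=[2.2500 -2.0625 1.8125]
Step 4: x=[4.5274 6.4649 11.8672] v=[-3.1406 4.9218 -1.0937]
Step 5: x=[3.0948 8.5616 11.2432] v=[-5.7305 8.3866 -2.4960]
Step 6: x=[2.2552 9.9620 10.9488] v=[-3.3585 5.6014 -1.1776]
Max displacement = 2.7656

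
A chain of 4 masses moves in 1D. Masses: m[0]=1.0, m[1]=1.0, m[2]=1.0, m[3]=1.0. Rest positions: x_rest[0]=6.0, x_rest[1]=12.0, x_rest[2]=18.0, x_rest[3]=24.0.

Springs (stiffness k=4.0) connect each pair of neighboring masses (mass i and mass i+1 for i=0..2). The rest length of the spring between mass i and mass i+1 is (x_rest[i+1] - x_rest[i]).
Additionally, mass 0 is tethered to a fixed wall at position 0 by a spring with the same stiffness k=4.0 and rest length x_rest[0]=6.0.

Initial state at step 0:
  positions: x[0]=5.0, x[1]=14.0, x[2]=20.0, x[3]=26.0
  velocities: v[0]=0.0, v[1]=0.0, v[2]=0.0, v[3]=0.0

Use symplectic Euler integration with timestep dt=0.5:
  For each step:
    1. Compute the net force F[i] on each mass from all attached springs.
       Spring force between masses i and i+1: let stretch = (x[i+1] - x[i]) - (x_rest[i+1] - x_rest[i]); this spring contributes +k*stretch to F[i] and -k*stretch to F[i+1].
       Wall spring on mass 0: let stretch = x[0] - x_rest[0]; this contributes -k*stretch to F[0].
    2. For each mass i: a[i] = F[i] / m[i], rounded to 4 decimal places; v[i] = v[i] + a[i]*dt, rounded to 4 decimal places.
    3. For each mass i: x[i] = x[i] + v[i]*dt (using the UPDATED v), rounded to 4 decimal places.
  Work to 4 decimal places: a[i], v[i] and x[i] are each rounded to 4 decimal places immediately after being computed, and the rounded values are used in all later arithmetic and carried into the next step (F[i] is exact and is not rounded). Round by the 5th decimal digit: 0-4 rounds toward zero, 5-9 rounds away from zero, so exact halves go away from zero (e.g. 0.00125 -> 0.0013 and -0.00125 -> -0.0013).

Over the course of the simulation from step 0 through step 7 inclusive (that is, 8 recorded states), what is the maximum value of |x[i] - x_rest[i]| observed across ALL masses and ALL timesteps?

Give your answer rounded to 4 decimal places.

Answer: 3.0000

Derivation:
Step 0: x=[5.0000 14.0000 20.0000 26.0000] v=[0.0000 0.0000 0.0000 0.0000]
Step 1: x=[9.0000 11.0000 20.0000 26.0000] v=[8.0000 -6.0000 0.0000 0.0000]
Step 2: x=[6.0000 15.0000 17.0000 26.0000] v=[-6.0000 8.0000 -6.0000 0.0000]
Step 3: x=[6.0000 12.0000 21.0000 23.0000] v=[0.0000 -6.0000 8.0000 -6.0000]
Step 4: x=[6.0000 12.0000 18.0000 24.0000] v=[0.0000 0.0000 -6.0000 2.0000]
Step 5: x=[6.0000 12.0000 15.0000 25.0000] v=[0.0000 0.0000 -6.0000 2.0000]
Step 6: x=[6.0000 9.0000 19.0000 22.0000] v=[0.0000 -6.0000 8.0000 -6.0000]
Step 7: x=[3.0000 13.0000 16.0000 22.0000] v=[-6.0000 8.0000 -6.0000 0.0000]
Max displacement = 3.0000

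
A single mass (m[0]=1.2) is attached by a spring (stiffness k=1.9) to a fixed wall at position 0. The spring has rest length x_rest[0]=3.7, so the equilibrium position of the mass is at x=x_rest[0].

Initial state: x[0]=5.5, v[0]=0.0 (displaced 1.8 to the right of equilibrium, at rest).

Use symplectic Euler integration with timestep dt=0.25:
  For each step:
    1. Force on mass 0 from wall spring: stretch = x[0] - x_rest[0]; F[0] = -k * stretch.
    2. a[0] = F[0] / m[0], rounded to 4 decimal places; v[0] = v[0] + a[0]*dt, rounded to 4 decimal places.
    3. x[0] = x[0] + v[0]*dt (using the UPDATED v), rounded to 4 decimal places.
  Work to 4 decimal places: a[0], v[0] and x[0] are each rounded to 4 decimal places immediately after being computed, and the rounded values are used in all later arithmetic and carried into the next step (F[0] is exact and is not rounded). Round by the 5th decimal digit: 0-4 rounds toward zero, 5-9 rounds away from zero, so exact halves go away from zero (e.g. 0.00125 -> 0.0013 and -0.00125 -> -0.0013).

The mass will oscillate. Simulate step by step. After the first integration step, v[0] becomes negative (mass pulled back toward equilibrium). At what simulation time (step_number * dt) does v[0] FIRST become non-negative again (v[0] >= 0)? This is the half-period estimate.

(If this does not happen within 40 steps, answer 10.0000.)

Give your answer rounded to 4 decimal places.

Answer: 2.5000

Derivation:
Step 0: x=[5.5000] v=[0.0000]
Step 1: x=[5.3219] v=[-0.7125]
Step 2: x=[4.9833] v=[-1.3545]
Step 3: x=[4.5177] v=[-1.8625]
Step 4: x=[3.9712] v=[-2.1862]
Step 5: x=[3.3978] v=[-2.2936]
Step 6: x=[2.8543] v=[-2.1740]
Step 7: x=[2.3945] v=[-1.8393]
Step 8: x=[2.0639] v=[-1.3226]
Step 9: x=[1.8952] v=[-0.6750]
Step 10: x=[1.9051] v=[0.0394]
First v>=0 after going negative at step 10, time=2.5000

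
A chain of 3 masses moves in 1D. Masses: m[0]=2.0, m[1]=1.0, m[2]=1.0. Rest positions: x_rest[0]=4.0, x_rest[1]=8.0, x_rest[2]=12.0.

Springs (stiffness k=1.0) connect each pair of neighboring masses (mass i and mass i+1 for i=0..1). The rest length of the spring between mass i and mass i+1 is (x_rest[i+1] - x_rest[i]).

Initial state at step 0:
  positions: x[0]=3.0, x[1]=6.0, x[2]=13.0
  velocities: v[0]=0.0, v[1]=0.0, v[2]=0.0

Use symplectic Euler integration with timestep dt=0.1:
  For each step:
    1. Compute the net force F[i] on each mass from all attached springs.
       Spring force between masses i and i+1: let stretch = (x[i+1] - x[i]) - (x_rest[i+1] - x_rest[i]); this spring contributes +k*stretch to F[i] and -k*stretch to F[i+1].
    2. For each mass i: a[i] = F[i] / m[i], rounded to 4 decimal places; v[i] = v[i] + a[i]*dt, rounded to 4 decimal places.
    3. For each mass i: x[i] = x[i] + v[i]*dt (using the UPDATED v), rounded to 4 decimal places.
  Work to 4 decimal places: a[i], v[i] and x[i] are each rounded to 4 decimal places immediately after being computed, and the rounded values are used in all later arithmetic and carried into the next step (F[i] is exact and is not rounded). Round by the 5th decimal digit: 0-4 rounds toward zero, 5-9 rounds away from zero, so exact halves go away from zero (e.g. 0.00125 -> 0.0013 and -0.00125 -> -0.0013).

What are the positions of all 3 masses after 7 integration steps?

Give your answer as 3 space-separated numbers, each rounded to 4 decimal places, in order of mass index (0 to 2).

Step 0: x=[3.0000 6.0000 13.0000] v=[0.0000 0.0000 0.0000]
Step 1: x=[2.9950 6.0400 12.9700] v=[-0.0500 0.4000 -0.3000]
Step 2: x=[2.9852 6.1189 12.9107] v=[-0.0978 0.7885 -0.5930]
Step 3: x=[2.9711 6.2343 12.8235] v=[-0.1411 1.1543 -0.8722]
Step 4: x=[2.9533 6.3830 12.7104] v=[-0.1779 1.4869 -1.1311]
Step 5: x=[2.9327 6.5607 12.5740] v=[-0.2064 1.7767 -1.3638]
Step 6: x=[2.9102 6.7622 12.4175] v=[-0.2250 2.0152 -1.5651]
Step 7: x=[2.8870 6.9818 12.2444] v=[-0.2324 2.1955 -1.7306]

Answer: 2.8870 6.9818 12.2444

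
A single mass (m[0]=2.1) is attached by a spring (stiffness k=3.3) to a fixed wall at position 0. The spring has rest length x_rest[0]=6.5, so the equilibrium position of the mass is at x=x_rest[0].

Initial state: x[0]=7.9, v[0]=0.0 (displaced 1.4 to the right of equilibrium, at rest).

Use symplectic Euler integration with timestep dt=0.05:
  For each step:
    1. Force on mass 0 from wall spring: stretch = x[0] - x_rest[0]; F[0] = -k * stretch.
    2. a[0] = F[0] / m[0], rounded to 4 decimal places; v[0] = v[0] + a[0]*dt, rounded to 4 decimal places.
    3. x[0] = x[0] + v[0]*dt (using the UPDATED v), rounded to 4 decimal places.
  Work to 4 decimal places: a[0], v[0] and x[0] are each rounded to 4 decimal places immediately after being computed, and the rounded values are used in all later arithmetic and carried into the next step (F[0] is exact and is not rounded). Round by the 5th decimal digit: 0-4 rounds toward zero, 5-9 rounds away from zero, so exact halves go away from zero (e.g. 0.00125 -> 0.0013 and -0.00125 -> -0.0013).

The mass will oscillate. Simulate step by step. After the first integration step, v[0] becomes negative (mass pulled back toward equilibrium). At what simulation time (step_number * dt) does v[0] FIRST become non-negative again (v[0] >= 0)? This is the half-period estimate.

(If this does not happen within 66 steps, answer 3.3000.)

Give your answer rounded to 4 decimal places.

Step 0: x=[7.9000] v=[0.0000]
Step 1: x=[7.8945] v=[-0.1100]
Step 2: x=[7.8835] v=[-0.2196]
Step 3: x=[7.8671] v=[-0.3283]
Step 4: x=[7.8453] v=[-0.4357]
Step 5: x=[7.8182] v=[-0.5414]
Step 6: x=[7.7860] v=[-0.6450]
Step 7: x=[7.7487] v=[-0.7460]
Step 8: x=[7.7065] v=[-0.8441]
Step 9: x=[7.6596] v=[-0.9389]
Step 10: x=[7.6081] v=[-1.0300]
Step 11: x=[7.5522] v=[-1.1171]
Step 12: x=[7.4922] v=[-1.1998]
Step 13: x=[7.4283] v=[-1.2778]
Step 14: x=[7.3608] v=[-1.3507]
Step 15: x=[7.2899] v=[-1.4183]
Step 16: x=[7.2159] v=[-1.4804]
Step 17: x=[7.1391] v=[-1.5367]
Step 18: x=[7.0598] v=[-1.5869]
Step 19: x=[6.9783] v=[-1.6309]
Step 20: x=[6.8949] v=[-1.6685]
Step 21: x=[6.8099] v=[-1.6995]
Step 22: x=[6.7237] v=[-1.7239]
Step 23: x=[6.6366] v=[-1.7415]
Step 24: x=[6.5490] v=[-1.7522]
Step 25: x=[6.4612] v=[-1.7561]
Step 26: x=[6.3735] v=[-1.7531]
Step 27: x=[6.2863] v=[-1.7432]
Step 28: x=[6.2000] v=[-1.7264]
Step 29: x=[6.1149] v=[-1.7028]
Step 30: x=[6.0313] v=[-1.6725]
Step 31: x=[5.9495] v=[-1.6357]
Step 32: x=[5.8699] v=[-1.5924]
Step 33: x=[5.7928] v=[-1.5429]
Step 34: x=[5.7184] v=[-1.4873]
Step 35: x=[5.6471] v=[-1.4259]
Step 36: x=[5.5792] v=[-1.3589]
Step 37: x=[5.5149] v=[-1.2866]
Step 38: x=[5.4544] v=[-1.2092]
Step 39: x=[5.3981] v=[-1.1270]
Step 40: x=[5.3461] v=[-1.0404]
Step 41: x=[5.2986] v=[-0.9497]
Step 42: x=[5.2558] v=[-0.8553]
Step 43: x=[5.2179] v=[-0.7575]
Step 44: x=[5.1851] v=[-0.6568]
Step 45: x=[5.1574] v=[-0.5535]
Step 46: x=[5.1350] v=[-0.4480]
Step 47: x=[5.1180] v=[-0.3408]
Step 48: x=[5.1064] v=[-0.2322]
Step 49: x=[5.1003] v=[-0.1227]
Step 50: x=[5.0997] v=[-0.0127]
Step 51: x=[5.1046] v=[0.0973]
First v>=0 after going negative at step 51, time=2.5500

Answer: 2.5500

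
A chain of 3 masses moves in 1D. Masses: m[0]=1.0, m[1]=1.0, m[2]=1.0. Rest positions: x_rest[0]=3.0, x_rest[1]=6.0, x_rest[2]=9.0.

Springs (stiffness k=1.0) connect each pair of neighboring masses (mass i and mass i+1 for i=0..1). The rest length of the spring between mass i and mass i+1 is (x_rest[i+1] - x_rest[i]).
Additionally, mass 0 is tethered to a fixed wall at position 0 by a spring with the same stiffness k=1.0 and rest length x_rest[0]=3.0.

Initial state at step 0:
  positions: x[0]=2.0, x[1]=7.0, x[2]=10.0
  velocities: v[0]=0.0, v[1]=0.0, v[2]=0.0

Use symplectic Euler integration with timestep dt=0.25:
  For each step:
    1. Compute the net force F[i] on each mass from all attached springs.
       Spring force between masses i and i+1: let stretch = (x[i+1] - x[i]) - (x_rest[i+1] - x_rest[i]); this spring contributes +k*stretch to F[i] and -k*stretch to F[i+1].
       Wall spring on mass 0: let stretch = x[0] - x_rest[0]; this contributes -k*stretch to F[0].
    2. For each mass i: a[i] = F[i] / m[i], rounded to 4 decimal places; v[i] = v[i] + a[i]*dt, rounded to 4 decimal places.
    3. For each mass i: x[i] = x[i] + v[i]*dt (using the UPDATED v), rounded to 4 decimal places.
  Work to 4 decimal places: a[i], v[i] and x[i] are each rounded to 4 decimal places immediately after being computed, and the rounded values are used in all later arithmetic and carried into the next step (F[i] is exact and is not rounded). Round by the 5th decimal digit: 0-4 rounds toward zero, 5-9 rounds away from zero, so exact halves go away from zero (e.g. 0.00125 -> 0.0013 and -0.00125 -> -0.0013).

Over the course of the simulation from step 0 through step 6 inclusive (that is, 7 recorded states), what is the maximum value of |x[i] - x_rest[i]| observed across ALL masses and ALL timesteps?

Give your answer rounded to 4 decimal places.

Answer: 1.1759

Derivation:
Step 0: x=[2.0000 7.0000 10.0000] v=[0.0000 0.0000 0.0000]
Step 1: x=[2.1875 6.8750 10.0000] v=[0.7500 -0.5000 0.0000]
Step 2: x=[2.5313 6.6524 9.9922] v=[1.3750 -0.8906 -0.0313]
Step 3: x=[2.9744 6.3809 9.9631] v=[1.7725 -1.0859 -0.1163]
Step 4: x=[3.4445 6.1204 9.8976] v=[1.8805 -1.0420 -0.2619]
Step 5: x=[3.8666 5.9287 9.7836] v=[1.6884 -0.7667 -0.4562]
Step 6: x=[4.1759 5.8491 9.6161] v=[1.2373 -0.3185 -0.6699]
Max displacement = 1.1759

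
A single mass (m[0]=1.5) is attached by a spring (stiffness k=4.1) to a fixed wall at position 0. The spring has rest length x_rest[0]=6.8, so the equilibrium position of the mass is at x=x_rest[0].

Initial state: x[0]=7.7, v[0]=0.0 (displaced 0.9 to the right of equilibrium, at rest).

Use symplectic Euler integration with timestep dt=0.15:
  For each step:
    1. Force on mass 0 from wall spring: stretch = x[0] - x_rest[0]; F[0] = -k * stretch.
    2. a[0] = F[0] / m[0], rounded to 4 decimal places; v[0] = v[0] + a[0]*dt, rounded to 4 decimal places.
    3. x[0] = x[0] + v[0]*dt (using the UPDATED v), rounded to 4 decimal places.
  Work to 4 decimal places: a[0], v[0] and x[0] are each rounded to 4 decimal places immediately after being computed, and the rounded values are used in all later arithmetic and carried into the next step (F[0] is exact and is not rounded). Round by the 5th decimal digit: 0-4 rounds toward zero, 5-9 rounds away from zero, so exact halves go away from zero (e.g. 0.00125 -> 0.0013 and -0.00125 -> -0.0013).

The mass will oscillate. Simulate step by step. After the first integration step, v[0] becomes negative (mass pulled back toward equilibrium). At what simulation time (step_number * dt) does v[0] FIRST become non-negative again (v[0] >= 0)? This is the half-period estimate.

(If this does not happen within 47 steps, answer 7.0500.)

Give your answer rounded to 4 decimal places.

Answer: 1.9500

Derivation:
Step 0: x=[7.7000] v=[0.0000]
Step 1: x=[7.6447] v=[-0.3690]
Step 2: x=[7.5374] v=[-0.7153]
Step 3: x=[7.3848] v=[-1.0176]
Step 4: x=[7.1962] v=[-1.2574]
Step 5: x=[6.9832] v=[-1.4198]
Step 6: x=[6.7590] v=[-1.4949]
Step 7: x=[6.5373] v=[-1.4781]
Step 8: x=[6.3317] v=[-1.3704]
Step 9: x=[6.1549] v=[-1.1784]
Step 10: x=[6.0178] v=[-0.9139]
Step 11: x=[5.9288] v=[-0.5932]
Step 12: x=[5.8934] v=[-0.2360]
Step 13: x=[5.9138] v=[0.1357]
First v>=0 after going negative at step 13, time=1.9500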